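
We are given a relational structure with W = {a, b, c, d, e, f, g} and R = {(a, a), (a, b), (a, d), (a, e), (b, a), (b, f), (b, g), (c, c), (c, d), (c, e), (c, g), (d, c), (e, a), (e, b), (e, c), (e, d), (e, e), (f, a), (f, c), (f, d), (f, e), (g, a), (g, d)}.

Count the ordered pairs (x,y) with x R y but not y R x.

Enumerating: (a,d), (b,f), (b,g), (c,g), (e,b), (e,d), (f,a), (f,c), (f,d), (f,e), (g,a), (g,d).

12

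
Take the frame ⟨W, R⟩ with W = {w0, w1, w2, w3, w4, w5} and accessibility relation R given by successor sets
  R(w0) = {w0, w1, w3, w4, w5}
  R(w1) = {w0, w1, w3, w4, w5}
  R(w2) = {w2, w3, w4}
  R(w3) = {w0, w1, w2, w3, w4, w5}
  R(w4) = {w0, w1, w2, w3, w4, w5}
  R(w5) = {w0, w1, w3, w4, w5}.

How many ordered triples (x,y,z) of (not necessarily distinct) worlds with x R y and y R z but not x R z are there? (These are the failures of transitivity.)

12

Enumerating: (w0,w3,w2), (w0,w4,w2), (w1,w3,w2), (w1,w4,w2), (w2,w3,w0), (w2,w3,w1), (w2,w3,w5), (w2,w4,w0), (w2,w4,w1), (w2,w4,w5), (w5,w3,w2), (w5,w4,w2).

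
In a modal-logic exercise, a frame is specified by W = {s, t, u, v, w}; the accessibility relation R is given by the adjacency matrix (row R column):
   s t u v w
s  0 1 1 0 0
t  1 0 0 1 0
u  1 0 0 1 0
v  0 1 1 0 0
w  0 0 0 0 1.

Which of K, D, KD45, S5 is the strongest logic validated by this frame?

D

Serial (axiom D): yes — every world has a successor (e.g. s R t).
Euclidean (axiom 5): no — s R t and s R u, but not t R u.
Transitive (axiom 4): no — s R t and t R v, but not s R v.
Reflexive (axiom T): no — s is not related to itself.
So F validates K, D; KD45 would additionally require R to be Euclidean and transitive. The strongest is D.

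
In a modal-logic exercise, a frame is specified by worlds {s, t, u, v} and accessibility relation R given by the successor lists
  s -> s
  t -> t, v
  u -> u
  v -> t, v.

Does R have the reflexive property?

Yes

Reflexive: yes — every world is R-related to itself.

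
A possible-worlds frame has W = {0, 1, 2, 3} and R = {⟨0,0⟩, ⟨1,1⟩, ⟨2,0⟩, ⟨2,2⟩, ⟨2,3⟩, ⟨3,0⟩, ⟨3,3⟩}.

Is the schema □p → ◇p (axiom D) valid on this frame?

Axiom D corresponds to the accessibility relation being serial.
Serial: yes — every world has a successor (e.g. 0 R 0).

Yes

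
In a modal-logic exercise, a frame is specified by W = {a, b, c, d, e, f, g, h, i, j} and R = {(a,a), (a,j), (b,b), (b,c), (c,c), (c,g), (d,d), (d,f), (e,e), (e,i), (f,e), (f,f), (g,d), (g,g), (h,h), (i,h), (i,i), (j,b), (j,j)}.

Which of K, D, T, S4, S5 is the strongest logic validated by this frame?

Serial (axiom D): yes — every world has a successor (e.g. a R a).
Reflexive (axiom T): yes — every world is R-related to itself.
Transitive (axiom 4): no — a R j and j R b, but not a R b.
Euclidean (axiom 5): no — a R j and a R a, but not j R a.
So F validates K, D, T; S4 would additionally require R to be transitive. The strongest is T.

T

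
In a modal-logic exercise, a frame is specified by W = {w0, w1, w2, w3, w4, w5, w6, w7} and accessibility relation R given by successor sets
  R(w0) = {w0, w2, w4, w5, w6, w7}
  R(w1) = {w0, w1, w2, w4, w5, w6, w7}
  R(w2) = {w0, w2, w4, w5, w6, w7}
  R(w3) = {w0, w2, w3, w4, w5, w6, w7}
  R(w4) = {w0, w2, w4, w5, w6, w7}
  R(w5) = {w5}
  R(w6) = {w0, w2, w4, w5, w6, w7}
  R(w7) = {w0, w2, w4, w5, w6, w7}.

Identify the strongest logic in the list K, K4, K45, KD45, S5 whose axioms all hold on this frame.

Transitive (axiom 4): yes — every two-step R-path is closed by a direct edge.
Euclidean (axiom 5): no — w0 R w5 and w0 R w2, but not w5 R w2.
Serial (axiom D): yes — every world has a successor (e.g. w0 R w0).
Reflexive (axiom T): yes — every world is R-related to itself.
So F validates K, K4; K45 would additionally require R to be Euclidean. The strongest is K4.

K4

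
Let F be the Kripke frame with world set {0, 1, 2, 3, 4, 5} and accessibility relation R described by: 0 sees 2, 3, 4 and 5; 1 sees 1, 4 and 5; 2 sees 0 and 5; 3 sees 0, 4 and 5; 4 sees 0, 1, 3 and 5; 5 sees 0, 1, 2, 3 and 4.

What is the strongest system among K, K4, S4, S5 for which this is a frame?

K

Transitive (axiom 4): no — 0 R 4 and 4 R 1, but not 0 R 1.
Reflexive (axiom T): no — 0 is not related to itself.
Euclidean (axiom 5): no — 0 R 2 and 0 R 3, but not 2 R 3.
So F validates K; K4 would additionally require R to be transitive. The strongest is K.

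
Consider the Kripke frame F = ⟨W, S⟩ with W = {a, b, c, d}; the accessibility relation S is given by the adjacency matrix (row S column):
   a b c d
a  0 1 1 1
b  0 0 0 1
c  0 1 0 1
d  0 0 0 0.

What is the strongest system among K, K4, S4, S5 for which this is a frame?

Transitive (axiom 4): yes — every two-step S-path is closed by a direct edge.
Reflexive (axiom T): no — a is not related to itself.
Euclidean (axiom 5): no — a S b and a S c, but not b S c.
So F validates K, K4; S4 would additionally require S to be reflexive. The strongest is K4.

K4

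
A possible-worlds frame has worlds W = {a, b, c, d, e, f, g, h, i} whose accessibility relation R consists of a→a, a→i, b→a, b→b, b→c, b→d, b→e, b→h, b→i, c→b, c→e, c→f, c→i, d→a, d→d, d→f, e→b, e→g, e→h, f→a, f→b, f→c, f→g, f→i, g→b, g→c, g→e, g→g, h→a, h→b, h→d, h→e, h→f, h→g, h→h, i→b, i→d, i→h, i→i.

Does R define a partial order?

No

Reflexive: no — c is not related to itself.
Transitive: no — a R i and i R b, but not a R b.
Antisymmetric: no — b R c and c R b with b ≠ c.
So R is not a partial order.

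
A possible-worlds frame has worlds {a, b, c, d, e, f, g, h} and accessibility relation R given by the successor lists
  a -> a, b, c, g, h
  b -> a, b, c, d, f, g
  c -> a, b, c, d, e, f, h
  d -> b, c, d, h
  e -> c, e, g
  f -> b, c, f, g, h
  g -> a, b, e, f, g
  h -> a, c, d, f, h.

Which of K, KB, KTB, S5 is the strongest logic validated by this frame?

Symmetric (axiom B): yes — every pair in R has its reverse in R.
Reflexive (axiom T): yes — every world is R-related to itself.
Euclidean (axiom 5): no — a R b and a R h, but not b R h.
So F validates K, KB, KTB; S5 would additionally require R to be Euclidean. The strongest is KTB.

KTB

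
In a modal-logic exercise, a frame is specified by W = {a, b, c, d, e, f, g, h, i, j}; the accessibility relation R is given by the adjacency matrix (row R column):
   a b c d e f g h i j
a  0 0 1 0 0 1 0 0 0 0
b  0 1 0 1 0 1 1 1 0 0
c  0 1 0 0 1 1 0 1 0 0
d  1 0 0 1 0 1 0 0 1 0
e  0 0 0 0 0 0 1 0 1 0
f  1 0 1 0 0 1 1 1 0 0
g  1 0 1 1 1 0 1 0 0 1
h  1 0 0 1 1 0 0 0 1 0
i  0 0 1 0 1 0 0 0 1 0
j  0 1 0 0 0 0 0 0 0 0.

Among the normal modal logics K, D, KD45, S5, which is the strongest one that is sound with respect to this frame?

Serial (axiom D): yes — every world has a successor (e.g. a R c).
Euclidean (axiom 5): no — b R d and b R g, but not d R g.
Transitive (axiom 4): no — a R c and c R b, but not a R b.
Reflexive (axiom T): no — a is not related to itself.
So F validates K, D; KD45 would additionally require R to be Euclidean and transitive. The strongest is D.

D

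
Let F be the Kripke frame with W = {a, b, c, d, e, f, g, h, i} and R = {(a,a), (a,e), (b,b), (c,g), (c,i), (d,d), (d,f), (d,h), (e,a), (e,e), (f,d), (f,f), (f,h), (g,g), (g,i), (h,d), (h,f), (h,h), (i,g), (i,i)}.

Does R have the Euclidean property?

Yes

Euclidean: yes — any two successors of a common world are R-related.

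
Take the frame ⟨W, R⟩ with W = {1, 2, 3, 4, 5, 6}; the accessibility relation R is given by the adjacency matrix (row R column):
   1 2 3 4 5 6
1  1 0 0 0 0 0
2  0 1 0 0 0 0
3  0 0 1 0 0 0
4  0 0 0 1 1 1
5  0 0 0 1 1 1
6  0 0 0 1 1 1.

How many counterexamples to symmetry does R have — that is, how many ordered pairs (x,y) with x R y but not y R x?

0

R is symmetric; there are no such tuples.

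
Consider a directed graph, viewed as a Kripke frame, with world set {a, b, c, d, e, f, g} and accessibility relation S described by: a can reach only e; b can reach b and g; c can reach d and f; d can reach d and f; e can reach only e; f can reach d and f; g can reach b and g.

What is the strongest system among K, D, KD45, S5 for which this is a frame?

Serial (axiom D): yes — every world has a successor (e.g. a S e).
Euclidean (axiom 5): yes — any two successors of a common world are S-related.
Transitive (axiom 4): yes — every two-step S-path is closed by a direct edge.
Reflexive (axiom T): no — a is not related to itself.
So F validates K, D, KD45; S5 would additionally require S to be reflexive. The strongest is KD45.

KD45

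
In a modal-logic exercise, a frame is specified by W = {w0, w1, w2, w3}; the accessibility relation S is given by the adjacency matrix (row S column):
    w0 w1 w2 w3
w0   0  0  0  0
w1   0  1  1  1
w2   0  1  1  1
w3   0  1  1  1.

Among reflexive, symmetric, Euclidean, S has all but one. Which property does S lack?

Reflexive: no — w0 is not related to itself.
Symmetric: yes — every pair in S has its reverse in S.
Euclidean: yes — any two successors of a common world are S-related.
Only reflexive fails.

reflexive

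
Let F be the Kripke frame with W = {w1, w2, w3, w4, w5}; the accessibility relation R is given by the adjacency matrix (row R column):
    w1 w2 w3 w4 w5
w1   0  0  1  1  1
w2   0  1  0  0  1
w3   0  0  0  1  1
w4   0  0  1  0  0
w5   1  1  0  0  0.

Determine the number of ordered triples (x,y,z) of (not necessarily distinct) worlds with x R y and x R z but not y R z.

Enumerating: (w1,w3,w3), (w1,w4,w4), (w1,w4,w5), (w1,w5,w3), (w1,w5,w4), (w1,w5,w5), (w2,w5,w5), (w3,w4,w4), (w3,w4,w5), (w3,w5,w4), (w3,w5,w5), (w4,w3,w3), (w5,w1,w1), (w5,w1,w2), (w5,w2,w1).

15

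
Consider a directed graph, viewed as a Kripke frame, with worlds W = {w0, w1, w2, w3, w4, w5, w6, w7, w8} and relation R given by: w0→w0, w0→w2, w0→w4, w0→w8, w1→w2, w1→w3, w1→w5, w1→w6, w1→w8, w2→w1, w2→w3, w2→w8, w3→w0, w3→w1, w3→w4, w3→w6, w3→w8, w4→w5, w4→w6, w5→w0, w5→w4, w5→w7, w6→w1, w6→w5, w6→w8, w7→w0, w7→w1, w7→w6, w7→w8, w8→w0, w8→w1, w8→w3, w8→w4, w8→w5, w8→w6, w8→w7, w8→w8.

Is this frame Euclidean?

Euclidean: no — w0 R w2 and w0 R w4, but not w2 R w4.

No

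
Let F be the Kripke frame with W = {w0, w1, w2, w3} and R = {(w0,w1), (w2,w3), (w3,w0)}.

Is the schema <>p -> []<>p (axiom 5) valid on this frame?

The schema 5 characterises exactly the Euclidean frames.
Euclidean: no — w0 R w1 and w0 R w1, but not w1 R w1.

No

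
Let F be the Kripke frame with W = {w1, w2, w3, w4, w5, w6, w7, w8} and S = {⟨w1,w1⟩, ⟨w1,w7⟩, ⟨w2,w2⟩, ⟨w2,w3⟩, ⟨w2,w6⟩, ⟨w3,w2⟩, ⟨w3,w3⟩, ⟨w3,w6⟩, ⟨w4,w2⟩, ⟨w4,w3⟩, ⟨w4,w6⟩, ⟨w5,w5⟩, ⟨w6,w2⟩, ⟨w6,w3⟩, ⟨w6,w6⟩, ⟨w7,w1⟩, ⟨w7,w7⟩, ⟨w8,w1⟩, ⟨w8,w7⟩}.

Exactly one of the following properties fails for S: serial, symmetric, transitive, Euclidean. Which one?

symmetric

Serial: yes — every world has a successor (e.g. w1 S w1).
Symmetric: no — w4 S w2 but not w2 S w4.
Transitive: yes — every two-step S-path is closed by a direct edge.
Euclidean: yes — any two successors of a common world are S-related.
Only symmetric fails.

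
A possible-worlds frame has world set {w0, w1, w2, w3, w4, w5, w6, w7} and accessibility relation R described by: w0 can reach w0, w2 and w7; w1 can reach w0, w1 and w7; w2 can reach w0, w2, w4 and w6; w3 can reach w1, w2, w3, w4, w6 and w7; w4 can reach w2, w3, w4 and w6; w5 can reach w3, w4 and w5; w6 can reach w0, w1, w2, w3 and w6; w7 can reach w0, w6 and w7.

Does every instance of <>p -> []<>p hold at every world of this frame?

By correspondence theory, 5 is valid on a frame iff R is Euclidean.
Euclidean: no — w0 R w2 and w0 R w7, but not w2 R w7.

No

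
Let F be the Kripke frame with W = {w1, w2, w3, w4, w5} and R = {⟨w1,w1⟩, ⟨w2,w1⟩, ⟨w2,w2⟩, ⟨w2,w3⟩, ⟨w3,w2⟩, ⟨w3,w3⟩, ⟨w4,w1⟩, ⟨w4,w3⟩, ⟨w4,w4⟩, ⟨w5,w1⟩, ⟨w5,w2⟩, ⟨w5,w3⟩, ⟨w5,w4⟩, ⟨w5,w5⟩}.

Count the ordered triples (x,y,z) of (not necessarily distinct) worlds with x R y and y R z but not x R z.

Enumerating: (w3,w2,w1), (w4,w3,w2).

2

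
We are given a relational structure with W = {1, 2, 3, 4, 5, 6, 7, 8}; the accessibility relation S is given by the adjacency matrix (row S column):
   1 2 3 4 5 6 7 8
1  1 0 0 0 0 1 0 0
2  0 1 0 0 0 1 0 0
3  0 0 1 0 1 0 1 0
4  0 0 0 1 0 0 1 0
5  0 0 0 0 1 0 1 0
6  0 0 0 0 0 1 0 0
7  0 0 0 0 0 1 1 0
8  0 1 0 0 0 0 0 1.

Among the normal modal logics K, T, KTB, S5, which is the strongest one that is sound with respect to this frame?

Reflexive (axiom T): yes — every world is S-related to itself.
Symmetric (axiom B): no — 1 S 6 but not 6 S 1.
Euclidean (axiom 5): no — 3 S 7 and 3 S 5, but not 7 S 5.
So F validates K, T; KTB would additionally require S to be symmetric. The strongest is T.

T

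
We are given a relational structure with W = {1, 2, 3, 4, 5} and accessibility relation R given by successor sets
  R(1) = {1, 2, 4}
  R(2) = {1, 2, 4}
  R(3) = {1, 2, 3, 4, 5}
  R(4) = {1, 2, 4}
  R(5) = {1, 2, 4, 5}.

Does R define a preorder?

Yes

Reflexive: yes — every world is R-related to itself.
Transitive: yes — every two-step R-path is closed by a direct edge.
So R is a preorder.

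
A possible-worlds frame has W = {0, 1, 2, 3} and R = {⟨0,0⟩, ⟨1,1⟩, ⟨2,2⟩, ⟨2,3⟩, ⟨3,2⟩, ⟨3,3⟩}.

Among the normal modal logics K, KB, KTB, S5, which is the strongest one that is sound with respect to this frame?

Symmetric (axiom B): yes — every pair in R has its reverse in R.
Reflexive (axiom T): yes — every world is R-related to itself.
Euclidean (axiom 5): yes — any two successors of a common world are R-related.
So F validates K, KB, KTB, S5. The strongest is S5.

S5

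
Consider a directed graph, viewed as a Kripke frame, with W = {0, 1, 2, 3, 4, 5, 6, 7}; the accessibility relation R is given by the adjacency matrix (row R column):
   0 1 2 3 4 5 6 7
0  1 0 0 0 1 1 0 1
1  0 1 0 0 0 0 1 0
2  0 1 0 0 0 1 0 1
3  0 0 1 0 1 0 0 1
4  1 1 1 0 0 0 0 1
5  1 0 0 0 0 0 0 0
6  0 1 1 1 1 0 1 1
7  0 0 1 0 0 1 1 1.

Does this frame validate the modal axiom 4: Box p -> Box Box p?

No

Axiom 4 corresponds to the accessibility relation being transitive.
Transitive: no — 0 R 4 and 4 R 1, but not 0 R 1.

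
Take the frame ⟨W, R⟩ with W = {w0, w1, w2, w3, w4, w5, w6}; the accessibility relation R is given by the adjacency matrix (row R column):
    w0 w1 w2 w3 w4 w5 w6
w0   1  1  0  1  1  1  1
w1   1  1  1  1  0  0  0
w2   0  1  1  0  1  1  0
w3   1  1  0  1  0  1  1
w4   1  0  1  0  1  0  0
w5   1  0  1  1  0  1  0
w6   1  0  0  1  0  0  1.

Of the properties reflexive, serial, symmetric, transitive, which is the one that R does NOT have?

transitive

Reflexive: yes — every world is R-related to itself.
Serial: yes — every world has a successor (e.g. w0 R w0).
Symmetric: yes — every pair in R has its reverse in R.
Transitive: no — w0 R w1 and w1 R w2, but not w0 R w2.
Only transitive fails.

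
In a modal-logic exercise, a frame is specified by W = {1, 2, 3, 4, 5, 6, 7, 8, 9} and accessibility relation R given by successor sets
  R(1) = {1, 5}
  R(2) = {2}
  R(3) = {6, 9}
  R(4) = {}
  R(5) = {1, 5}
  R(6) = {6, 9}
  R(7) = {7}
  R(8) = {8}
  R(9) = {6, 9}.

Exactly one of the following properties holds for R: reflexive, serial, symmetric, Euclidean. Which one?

Euclidean

Reflexive: no — 3 is not related to itself.
Serial: no — 4 has no R-successor.
Symmetric: no — 3 R 6 but not 6 R 3.
Euclidean: yes — any two successors of a common world are R-related.
Only Euclidean holds.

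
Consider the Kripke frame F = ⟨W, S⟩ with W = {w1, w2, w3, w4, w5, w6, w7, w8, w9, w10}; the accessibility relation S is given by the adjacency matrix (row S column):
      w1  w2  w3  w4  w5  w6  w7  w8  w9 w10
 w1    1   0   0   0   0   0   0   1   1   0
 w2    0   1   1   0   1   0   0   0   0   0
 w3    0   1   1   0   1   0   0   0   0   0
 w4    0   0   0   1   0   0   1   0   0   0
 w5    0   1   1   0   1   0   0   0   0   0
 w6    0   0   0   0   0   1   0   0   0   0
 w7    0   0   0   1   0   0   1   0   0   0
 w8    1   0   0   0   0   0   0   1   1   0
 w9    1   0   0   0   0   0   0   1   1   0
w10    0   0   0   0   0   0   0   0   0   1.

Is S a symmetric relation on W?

Yes

Symmetric: yes — every pair in S has its reverse in S.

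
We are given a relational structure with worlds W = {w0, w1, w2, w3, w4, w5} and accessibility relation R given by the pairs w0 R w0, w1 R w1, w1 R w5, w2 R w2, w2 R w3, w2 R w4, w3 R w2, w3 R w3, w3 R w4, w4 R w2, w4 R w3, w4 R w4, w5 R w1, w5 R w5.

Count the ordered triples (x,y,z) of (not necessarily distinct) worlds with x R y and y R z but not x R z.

R is transitive; there are no such tuples.

0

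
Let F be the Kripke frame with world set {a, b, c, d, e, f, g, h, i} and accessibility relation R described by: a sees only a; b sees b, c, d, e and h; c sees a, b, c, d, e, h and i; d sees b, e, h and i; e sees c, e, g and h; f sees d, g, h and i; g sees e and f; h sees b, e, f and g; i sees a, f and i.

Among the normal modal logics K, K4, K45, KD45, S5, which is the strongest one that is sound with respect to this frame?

K

Transitive (axiom 4): no — b R c and c R a, but not b R a.
Euclidean (axiom 5): no — b R d and b R c, but not d R c.
Serial (axiom D): yes — every world has a successor (e.g. a R a).
Reflexive (axiom T): no — d is not related to itself.
So F validates K; K4 would additionally require R to be transitive. The strongest is K.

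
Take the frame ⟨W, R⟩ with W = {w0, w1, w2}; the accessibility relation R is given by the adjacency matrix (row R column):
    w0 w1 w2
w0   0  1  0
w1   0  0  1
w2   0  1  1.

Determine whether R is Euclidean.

Euclidean: no — w0 R w1 and w0 R w1, but not w1 R w1.

No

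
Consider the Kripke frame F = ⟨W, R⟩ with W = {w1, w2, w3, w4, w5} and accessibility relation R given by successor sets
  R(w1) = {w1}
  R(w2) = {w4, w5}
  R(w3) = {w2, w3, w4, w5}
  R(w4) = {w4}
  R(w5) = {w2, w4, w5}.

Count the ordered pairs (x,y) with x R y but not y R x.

5

Enumerating: (w2,w4), (w3,w2), (w3,w4), (w3,w5), (w5,w4).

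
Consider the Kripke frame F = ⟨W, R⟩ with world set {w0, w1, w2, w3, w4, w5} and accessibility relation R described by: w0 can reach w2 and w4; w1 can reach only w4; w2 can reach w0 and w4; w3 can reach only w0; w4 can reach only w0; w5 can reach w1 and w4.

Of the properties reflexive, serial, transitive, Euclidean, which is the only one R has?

serial

Reflexive: no — w0 is not related to itself.
Serial: yes — every world has a successor (e.g. w0 R w2).
Transitive: no — w1 R w4 and w4 R w0, but not w1 R w0.
Euclidean: no — w0 R w4 and w0 R w2, but not w4 R w2.
Only serial holds.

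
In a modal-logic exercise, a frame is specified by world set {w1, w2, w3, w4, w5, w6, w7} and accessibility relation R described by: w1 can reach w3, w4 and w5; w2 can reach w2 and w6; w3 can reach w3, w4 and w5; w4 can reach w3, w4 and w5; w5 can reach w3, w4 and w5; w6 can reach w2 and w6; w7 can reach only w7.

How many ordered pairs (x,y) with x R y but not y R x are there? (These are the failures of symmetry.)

3

Enumerating: (w1,w3), (w1,w4), (w1,w5).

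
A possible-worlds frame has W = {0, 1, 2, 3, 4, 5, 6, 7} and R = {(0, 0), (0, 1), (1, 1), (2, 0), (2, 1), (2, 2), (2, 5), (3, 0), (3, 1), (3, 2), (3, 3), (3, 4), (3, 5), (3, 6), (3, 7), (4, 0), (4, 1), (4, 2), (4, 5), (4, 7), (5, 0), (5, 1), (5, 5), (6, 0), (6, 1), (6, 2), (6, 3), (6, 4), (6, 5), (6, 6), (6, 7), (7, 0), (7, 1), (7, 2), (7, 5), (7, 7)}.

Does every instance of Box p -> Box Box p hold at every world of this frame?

Yes

Axiom 4 corresponds to the accessibility relation being transitive.
Transitive: yes — every two-step R-path is closed by a direct edge.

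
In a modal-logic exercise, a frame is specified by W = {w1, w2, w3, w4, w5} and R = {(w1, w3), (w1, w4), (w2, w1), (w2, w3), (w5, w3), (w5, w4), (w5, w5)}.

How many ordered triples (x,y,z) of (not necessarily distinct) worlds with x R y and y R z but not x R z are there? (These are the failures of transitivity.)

1

Enumerating: (w2,w1,w4).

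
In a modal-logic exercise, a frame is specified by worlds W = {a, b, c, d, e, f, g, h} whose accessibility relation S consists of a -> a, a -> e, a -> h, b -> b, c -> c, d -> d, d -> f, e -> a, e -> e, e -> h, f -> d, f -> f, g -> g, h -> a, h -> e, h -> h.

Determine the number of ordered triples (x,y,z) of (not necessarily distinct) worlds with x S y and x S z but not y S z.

S is Euclidean; there are no such tuples.

0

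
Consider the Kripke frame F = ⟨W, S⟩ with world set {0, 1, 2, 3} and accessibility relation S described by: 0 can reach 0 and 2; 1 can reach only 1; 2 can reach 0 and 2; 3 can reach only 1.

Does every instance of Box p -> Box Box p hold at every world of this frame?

The schema 4 characterises exactly the transitive frames.
Transitive: yes — every two-step S-path is closed by a direct edge.

Yes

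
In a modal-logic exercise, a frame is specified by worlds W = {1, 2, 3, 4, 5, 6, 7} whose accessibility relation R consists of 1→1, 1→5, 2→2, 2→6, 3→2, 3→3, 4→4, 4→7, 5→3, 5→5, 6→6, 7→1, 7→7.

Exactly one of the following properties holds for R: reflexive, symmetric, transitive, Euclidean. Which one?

reflexive

Reflexive: yes — every world is R-related to itself.
Symmetric: no — 1 R 5 but not 5 R 1.
Transitive: no — 1 R 5 and 5 R 3, but not 1 R 3.
Euclidean: no — 1 R 5 and 1 R 1, but not 5 R 1.
Only reflexive holds.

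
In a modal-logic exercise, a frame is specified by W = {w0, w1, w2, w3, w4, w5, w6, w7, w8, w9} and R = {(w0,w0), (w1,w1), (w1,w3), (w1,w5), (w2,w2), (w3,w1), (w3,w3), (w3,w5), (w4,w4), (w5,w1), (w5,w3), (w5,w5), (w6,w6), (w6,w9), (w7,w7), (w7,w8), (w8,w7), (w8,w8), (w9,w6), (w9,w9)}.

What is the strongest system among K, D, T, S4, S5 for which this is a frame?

Serial (axiom D): yes — every world has a successor (e.g. w0 R w0).
Reflexive (axiom T): yes — every world is R-related to itself.
Transitive (axiom 4): yes — every two-step R-path is closed by a direct edge.
Euclidean (axiom 5): yes — any two successors of a common world are R-related.
So F validates K, D, T, S4, S5. The strongest is S5.

S5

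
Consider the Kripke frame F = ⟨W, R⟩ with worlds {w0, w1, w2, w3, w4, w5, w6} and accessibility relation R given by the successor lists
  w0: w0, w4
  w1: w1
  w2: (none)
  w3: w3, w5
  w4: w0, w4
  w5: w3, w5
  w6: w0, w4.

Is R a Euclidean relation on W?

Yes

Euclidean: yes — any two successors of a common world are R-related.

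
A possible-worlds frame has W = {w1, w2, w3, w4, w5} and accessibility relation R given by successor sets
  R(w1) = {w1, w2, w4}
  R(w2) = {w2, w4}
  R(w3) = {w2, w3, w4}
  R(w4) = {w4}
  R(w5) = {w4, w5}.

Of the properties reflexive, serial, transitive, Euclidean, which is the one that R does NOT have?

Euclidean

Reflexive: yes — every world is R-related to itself.
Serial: yes — every world has a successor (e.g. w1 R w1).
Transitive: yes — every two-step R-path is closed by a direct edge.
Euclidean: no — w1 R w4 and w1 R w2, but not w4 R w2.
Only Euclidean fails.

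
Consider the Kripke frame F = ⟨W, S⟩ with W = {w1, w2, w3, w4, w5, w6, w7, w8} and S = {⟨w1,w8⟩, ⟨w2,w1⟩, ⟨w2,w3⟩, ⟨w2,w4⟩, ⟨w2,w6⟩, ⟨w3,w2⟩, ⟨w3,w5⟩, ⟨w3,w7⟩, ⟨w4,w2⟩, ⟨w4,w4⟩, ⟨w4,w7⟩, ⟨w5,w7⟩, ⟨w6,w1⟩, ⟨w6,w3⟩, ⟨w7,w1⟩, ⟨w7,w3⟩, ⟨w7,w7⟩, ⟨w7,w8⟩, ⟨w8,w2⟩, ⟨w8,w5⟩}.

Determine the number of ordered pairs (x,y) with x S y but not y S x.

12

Enumerating: (w1,w8), (w2,w1), (w2,w6), (w3,w5), (w4,w7), (w5,w7), (w6,w1), (w6,w3), (w7,w1), (w7,w8), (w8,w2), (w8,w5).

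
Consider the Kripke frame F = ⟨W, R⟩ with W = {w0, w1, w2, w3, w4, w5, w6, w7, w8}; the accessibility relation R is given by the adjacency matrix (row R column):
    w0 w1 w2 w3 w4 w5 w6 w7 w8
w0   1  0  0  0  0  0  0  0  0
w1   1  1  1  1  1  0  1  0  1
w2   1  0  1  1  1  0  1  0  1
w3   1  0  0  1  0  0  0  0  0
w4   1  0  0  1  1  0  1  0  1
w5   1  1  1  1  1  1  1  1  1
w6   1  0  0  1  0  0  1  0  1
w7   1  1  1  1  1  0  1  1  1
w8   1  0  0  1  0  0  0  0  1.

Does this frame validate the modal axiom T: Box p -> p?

Yes

The schema T characterises exactly the reflexive frames.
Reflexive: yes — every world is R-related to itself.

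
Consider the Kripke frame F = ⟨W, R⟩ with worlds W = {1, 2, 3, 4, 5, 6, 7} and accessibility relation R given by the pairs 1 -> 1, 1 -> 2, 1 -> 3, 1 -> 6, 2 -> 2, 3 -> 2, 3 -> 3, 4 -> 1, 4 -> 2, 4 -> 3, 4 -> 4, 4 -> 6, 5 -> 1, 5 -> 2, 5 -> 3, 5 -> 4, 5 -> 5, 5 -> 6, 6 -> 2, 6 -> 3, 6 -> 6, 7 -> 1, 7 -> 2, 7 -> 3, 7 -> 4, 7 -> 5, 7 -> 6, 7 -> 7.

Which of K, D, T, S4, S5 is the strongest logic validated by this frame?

S4

Serial (axiom D): yes — every world has a successor (e.g. 1 R 1).
Reflexive (axiom T): yes — every world is R-related to itself.
Transitive (axiom 4): yes — every two-step R-path is closed by a direct edge.
Euclidean (axiom 5): no — 1 R 2 and 1 R 3, but not 2 R 3.
So F validates K, D, T, S4; S5 would additionally require R to be Euclidean. The strongest is S4.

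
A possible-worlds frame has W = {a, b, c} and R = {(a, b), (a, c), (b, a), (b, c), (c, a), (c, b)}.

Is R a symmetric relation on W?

Yes

Symmetric: yes — every pair in R has its reverse in R.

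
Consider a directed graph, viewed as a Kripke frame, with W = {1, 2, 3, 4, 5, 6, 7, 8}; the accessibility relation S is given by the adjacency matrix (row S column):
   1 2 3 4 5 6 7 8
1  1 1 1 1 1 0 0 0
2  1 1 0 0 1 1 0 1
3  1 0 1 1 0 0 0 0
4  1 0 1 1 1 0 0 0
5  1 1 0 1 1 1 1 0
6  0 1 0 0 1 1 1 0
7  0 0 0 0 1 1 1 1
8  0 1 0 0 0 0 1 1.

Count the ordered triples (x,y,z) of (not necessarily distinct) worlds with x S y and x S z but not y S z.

Enumerating: (1,2,3), (1,2,4), (1,3,2), (1,3,5), (1,4,2), (1,5,3), (2,1,6), (2,1,8), (2,5,8), (2,6,1), (2,6,8), (2,8,1), … and 24 more.
Total: 36.

36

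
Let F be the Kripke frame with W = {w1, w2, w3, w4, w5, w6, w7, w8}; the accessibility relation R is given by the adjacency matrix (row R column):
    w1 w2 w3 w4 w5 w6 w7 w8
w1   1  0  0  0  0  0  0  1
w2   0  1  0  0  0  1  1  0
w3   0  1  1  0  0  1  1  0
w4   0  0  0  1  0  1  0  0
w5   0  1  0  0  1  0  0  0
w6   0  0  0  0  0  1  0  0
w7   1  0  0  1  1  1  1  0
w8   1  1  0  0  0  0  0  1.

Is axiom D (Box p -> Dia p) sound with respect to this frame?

Axiom D corresponds to the accessibility relation being serial.
Serial: yes — every world has a successor (e.g. w1 R w1).

Yes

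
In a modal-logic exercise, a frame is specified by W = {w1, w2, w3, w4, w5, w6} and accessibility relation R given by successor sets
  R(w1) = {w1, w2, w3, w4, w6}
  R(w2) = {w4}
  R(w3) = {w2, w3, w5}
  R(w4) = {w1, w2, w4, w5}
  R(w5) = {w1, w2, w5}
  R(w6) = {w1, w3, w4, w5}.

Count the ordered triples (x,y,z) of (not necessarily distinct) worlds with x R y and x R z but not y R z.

30

Enumerating: (w1,w2,w1), (w1,w2,w2), (w1,w2,w3), (w1,w2,w6), (w1,w3,w1), (w1,w3,w4), (w1,w3,w6), (w1,w4,w3), (w1,w4,w6), (w1,w6,w2), (w1,w6,w6), (w3,w2,w2), … and 18 more.
Total: 30.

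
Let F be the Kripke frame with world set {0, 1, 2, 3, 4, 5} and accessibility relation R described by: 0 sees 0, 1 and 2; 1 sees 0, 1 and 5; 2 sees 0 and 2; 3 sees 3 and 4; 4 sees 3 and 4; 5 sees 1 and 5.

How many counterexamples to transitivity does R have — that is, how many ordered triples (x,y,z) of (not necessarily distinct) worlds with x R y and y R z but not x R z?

Enumerating: (0,1,5), (1,0,2), (2,0,1), (5,1,0).

4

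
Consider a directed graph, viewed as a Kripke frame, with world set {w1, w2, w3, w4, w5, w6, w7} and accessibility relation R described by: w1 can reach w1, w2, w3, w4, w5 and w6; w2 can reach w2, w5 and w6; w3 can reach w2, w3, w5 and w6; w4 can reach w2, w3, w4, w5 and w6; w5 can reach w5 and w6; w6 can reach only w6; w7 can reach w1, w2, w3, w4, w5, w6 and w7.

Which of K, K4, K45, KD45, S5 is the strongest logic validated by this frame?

Transitive (axiom 4): yes — every two-step R-path is closed by a direct edge.
Euclidean (axiom 5): no — w1 R w2 and w1 R w3, but not w2 R w3.
Serial (axiom D): yes — every world has a successor (e.g. w1 R w1).
Reflexive (axiom T): yes — every world is R-related to itself.
So F validates K, K4; K45 would additionally require R to be Euclidean. The strongest is K4.

K4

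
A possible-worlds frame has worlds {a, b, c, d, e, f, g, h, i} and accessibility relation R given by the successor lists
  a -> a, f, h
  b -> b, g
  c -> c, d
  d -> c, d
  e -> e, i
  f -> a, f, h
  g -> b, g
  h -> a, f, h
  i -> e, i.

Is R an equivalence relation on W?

Yes

Reflexive: yes — every world is R-related to itself.
Symmetric: yes — every pair in R has its reverse in R.
Transitive: yes — every two-step R-path is closed by a direct edge.
So R is an equivalence relation.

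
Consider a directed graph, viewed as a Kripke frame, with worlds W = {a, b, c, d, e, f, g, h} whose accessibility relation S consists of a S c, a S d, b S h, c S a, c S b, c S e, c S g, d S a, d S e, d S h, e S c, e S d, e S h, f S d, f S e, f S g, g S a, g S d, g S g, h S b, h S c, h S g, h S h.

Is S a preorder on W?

Reflexive: no — a is not related to itself.
Transitive: no — a S c and c S b, but not a S b.
So S is not a preorder.

No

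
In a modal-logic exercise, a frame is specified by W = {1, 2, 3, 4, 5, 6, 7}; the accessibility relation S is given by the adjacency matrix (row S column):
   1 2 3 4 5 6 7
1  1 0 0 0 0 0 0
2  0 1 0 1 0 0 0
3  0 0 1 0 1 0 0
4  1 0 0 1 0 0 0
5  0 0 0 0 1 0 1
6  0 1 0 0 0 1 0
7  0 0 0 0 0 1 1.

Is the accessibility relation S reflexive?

Yes

Reflexive: yes — every world is S-related to itself.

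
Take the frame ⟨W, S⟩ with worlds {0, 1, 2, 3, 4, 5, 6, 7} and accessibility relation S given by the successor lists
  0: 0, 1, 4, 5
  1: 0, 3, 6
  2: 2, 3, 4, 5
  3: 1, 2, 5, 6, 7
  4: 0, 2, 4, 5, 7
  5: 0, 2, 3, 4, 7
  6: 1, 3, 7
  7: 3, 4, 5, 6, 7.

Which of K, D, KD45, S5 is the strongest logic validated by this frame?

D

Serial (axiom D): yes — every world has a successor (e.g. 0 S 0).
Euclidean (axiom 5): no — 0 S 1 and 0 S 4, but not 1 S 4.
Transitive (axiom 4): no — 0 S 1 and 1 S 3, but not 0 S 3.
Reflexive (axiom T): no — 1 is not related to itself.
So F validates K, D; KD45 would additionally require S to be Euclidean and transitive. The strongest is D.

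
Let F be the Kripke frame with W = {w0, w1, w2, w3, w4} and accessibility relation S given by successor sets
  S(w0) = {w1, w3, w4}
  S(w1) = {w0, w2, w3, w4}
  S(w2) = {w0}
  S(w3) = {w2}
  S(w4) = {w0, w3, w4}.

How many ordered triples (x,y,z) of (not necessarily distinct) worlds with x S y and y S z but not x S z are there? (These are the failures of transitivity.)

11

Enumerating: (w0,w1,w0), (w0,w1,w2), (w0,w3,w2), (w0,w4,w0), (w1,w0,w1), (w2,w0,w1), (w2,w0,w3), (w2,w0,w4), (w3,w2,w0), (w4,w0,w1), (w4,w3,w2).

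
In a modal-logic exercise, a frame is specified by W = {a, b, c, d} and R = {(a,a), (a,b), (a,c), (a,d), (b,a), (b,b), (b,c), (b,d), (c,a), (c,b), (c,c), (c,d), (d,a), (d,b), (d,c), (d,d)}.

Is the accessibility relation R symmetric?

Symmetric: yes — every pair in R has its reverse in R.

Yes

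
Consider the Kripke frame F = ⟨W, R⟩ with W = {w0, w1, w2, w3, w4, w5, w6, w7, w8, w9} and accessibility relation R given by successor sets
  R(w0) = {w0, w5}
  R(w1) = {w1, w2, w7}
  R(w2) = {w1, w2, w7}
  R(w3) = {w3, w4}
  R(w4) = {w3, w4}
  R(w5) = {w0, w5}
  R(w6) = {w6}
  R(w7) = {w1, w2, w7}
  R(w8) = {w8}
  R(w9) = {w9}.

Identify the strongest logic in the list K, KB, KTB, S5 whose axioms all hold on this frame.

Symmetric (axiom B): yes — every pair in R has its reverse in R.
Reflexive (axiom T): yes — every world is R-related to itself.
Euclidean (axiom 5): yes — any two successors of a common world are R-related.
So F validates K, KB, KTB, S5. The strongest is S5.

S5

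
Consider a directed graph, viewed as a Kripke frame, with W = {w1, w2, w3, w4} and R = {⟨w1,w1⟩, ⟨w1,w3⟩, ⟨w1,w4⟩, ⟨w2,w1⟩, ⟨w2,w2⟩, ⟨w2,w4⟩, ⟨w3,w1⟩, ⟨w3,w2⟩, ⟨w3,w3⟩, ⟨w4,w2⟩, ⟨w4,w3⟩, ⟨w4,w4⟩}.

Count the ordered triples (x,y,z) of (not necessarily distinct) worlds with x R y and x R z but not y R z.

8

Enumerating: (w1,w3,w4), (w1,w4,w1), (w2,w1,w2), (w2,w4,w1), (w3,w1,w2), (w3,w2,w3), (w4,w2,w3), (w4,w3,w4).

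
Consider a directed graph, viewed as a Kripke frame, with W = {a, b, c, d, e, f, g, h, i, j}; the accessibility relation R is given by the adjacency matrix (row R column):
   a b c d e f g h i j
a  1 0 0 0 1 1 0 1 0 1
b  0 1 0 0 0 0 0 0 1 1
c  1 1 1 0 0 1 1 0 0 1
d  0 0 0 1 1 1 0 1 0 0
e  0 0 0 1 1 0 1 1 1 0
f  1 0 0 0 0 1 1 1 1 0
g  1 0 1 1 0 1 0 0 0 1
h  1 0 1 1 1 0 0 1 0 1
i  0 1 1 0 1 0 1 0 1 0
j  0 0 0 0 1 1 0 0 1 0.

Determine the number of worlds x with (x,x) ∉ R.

2

Enumerating: g, j.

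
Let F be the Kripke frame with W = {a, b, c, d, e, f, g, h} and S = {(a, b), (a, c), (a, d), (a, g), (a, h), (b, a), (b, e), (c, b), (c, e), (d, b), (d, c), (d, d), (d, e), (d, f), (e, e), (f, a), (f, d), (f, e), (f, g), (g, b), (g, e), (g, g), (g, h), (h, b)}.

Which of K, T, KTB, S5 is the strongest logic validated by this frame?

Reflexive (axiom T): no — a is not related to itself.
Symmetric (axiom B): no — a S c but not c S a.
Euclidean (axiom 5): no — a S b and a S c, but not b S c.
So F validates K; T would additionally require S to be reflexive. The strongest is K.

K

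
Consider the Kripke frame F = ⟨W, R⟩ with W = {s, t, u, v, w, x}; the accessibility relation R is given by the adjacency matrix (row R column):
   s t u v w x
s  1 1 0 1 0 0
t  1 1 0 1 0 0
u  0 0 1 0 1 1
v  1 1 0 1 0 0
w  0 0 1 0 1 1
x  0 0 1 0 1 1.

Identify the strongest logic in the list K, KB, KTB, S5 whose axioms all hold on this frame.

S5

Symmetric (axiom B): yes — every pair in R has its reverse in R.
Reflexive (axiom T): yes — every world is R-related to itself.
Euclidean (axiom 5): yes — any two successors of a common world are R-related.
So F validates K, KB, KTB, S5. The strongest is S5.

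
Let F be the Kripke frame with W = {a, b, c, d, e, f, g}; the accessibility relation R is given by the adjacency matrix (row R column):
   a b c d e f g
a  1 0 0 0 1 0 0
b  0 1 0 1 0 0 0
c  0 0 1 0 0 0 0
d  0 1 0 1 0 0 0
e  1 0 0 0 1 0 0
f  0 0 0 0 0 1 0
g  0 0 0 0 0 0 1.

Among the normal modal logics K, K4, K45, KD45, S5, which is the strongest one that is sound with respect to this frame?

Transitive (axiom 4): yes — every two-step R-path is closed by a direct edge.
Euclidean (axiom 5): yes — any two successors of a common world are R-related.
Serial (axiom D): yes — every world has a successor (e.g. a R a).
Reflexive (axiom T): yes — every world is R-related to itself.
So F validates K, K4, K45, KD45, S5. The strongest is S5.

S5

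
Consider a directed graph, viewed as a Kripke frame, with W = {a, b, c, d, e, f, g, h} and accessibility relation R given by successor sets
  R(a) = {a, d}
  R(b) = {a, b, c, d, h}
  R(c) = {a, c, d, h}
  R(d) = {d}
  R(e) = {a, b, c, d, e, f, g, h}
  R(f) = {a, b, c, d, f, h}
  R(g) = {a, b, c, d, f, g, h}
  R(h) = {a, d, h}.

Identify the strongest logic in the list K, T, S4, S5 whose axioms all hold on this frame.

S4

Reflexive (axiom T): yes — every world is R-related to itself.
Transitive (axiom 4): yes — every two-step R-path is closed by a direct edge.
Euclidean (axiom 5): no — b R a and b R c, but not a R c.
So F validates K, T, S4; S5 would additionally require R to be Euclidean. The strongest is S4.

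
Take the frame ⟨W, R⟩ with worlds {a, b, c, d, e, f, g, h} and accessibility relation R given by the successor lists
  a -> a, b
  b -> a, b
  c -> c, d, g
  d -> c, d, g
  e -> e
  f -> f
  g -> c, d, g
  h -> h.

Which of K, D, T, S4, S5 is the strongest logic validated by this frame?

Serial (axiom D): yes — every world has a successor (e.g. a R a).
Reflexive (axiom T): yes — every world is R-related to itself.
Transitive (axiom 4): yes — every two-step R-path is closed by a direct edge.
Euclidean (axiom 5): yes — any two successors of a common world are R-related.
So F validates K, D, T, S4, S5. The strongest is S5.

S5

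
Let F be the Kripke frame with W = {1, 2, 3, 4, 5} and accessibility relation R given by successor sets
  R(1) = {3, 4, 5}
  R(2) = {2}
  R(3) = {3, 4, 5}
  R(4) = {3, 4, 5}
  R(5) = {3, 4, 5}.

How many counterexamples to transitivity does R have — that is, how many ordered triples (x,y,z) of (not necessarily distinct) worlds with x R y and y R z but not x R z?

0

R is transitive; there are no such tuples.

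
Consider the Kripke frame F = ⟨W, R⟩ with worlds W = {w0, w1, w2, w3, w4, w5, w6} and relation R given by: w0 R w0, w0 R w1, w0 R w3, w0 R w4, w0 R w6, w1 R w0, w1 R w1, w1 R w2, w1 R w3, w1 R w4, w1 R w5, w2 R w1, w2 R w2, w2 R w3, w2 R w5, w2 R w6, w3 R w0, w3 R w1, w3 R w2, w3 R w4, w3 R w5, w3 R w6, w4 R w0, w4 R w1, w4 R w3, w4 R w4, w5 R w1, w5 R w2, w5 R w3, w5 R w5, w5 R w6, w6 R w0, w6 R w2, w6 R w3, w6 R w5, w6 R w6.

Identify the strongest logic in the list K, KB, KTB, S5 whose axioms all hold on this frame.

KB

Symmetric (axiom B): yes — every pair in R has its reverse in R.
Reflexive (axiom T): no — w3 is not related to itself.
Euclidean (axiom 5): no — w0 R w1 and w0 R w6, but not w1 R w6.
So F validates K, KB; KTB would additionally require R to be reflexive. The strongest is KB.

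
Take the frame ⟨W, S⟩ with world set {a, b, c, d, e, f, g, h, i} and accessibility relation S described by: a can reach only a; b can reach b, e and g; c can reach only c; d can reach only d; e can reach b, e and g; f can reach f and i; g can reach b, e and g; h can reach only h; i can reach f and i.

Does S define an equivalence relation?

Reflexive: yes — every world is S-related to itself.
Symmetric: yes — every pair in S has its reverse in S.
Transitive: yes — every two-step S-path is closed by a direct edge.
So S is an equivalence relation.

Yes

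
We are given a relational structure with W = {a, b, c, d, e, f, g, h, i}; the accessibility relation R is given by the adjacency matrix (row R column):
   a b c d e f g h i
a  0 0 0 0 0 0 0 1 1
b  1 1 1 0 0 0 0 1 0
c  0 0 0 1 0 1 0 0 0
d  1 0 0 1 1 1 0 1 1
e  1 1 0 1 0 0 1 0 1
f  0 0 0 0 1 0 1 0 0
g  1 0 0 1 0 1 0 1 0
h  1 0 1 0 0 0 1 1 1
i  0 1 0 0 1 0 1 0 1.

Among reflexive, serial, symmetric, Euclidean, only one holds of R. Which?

serial

Reflexive: no — a is not related to itself.
Serial: yes — every world has a successor (e.g. a R h).
Symmetric: no — a R i but not i R a.
Euclidean: no — a R i and a R h, but not i R h.
Only serial holds.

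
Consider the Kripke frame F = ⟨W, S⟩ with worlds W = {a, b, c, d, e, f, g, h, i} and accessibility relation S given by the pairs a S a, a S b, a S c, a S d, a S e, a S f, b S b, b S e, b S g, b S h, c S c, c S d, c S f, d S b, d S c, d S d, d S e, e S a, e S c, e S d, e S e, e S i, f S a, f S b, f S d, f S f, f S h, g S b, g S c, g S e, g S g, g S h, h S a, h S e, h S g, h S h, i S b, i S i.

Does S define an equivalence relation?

Reflexive: yes — every world is S-related to itself.
Symmetric: no — a S b but not b S a.
Transitive: no — a S b and b S g, but not a S g.
So S is not an equivalence relation.

No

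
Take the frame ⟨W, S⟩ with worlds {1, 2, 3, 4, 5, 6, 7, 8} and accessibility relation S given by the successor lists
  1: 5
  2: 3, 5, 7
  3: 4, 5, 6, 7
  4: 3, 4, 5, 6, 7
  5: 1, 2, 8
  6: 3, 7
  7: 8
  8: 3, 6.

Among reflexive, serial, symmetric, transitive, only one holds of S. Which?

serial

Reflexive: no — 1 is not related to itself.
Serial: yes — every world has a successor (e.g. 1 S 5).
Symmetric: no — 2 S 3 but not 3 S 2.
Transitive: no — 1 S 5 and 5 S 2, but not 1 S 2.
Only serial holds.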